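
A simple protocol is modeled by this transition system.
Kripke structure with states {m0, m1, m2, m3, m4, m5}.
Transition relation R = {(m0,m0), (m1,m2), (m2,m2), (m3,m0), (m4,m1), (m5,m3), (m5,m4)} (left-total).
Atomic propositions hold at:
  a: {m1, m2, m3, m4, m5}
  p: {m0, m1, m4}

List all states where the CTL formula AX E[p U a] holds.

{m1, m2, m4, m5}

E[p U a]: least fixpoint, start Z0 = Sat(a) = {m1, m2, m3, m4, m5}, add states in Sat(p) with some successor in Z. Already a fixed point.
Sat(E[p U a]) = {m1, m2, m3, m4, m5}
Sat(AX E[p U a]) = {s : every successor in {m1, m2, m3, m4, m5}} = {m1, m2, m4, m5}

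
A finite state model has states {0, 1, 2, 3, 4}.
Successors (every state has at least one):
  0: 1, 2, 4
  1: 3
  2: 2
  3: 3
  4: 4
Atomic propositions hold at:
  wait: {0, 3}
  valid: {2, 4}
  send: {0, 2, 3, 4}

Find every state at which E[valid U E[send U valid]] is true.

E[send U valid]: least fixpoint, start Z0 = Sat(valid) = {2, 4}, add states in Sat(send) with some successor in Z. Z1 = {0, 2, 4}; fixed.
Sat(E[send U valid]) = {0, 2, 4}
E[valid U E[send U valid]]: least fixpoint, start Z0 = Sat(E[send U valid]) = {0, 2, 4}, add states in Sat(valid) with some successor in Z. Already a fixed point.
Sat(E[valid U E[send U valid]]) = {0, 2, 4}

{0, 2, 4}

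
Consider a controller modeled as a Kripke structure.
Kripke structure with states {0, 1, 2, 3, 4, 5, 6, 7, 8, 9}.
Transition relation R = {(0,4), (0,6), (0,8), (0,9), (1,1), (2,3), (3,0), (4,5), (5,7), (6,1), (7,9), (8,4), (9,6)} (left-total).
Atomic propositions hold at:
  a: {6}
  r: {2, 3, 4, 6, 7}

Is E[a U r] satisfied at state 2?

E[a U r]: least fixpoint, start Z0 = Sat(r) = {2, 3, 4, 6, 7}, add states in Sat(a) with some successor in Z. Already a fixed point.
Sat(E[a U r]) = {2, 3, 4, 6, 7}
2 ∈ Sat(E[a U r]) = {2, 3, 4, 6, 7}, so the formula holds at 2.

Yes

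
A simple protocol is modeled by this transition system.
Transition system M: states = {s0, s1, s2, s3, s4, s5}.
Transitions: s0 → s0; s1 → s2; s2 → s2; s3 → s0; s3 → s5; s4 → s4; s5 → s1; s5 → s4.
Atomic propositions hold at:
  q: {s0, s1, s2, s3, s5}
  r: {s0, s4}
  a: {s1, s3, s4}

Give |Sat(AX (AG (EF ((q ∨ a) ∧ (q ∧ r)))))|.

1

Sat(q ∨ a) = {s0, s1, s2, s3, s4, s5}
Sat(q ∧ r) = {s0}
Sat((q ∨ a) ∧ (q ∧ r)) = {s0}
EF ((q ∨ a) ∧ (q ∧ r)): least fixpoint, start Z0 = {s0}, add states with some successor in Z. Z1 = {s0, s3}; fixed.
Sat(EF ((q ∨ a) ∧ (q ∧ r))) = {s0, s3}
AG (EF ((q ∨ a) ∧ (q ∧ r))): greatest fixpoint, start Z0 = {s0, s3}, keep only states in Sat with every successor in Z. Z1 = {s0}; fixed.
Sat(AG (EF ((q ∨ a) ∧ (q ∧ r)))) = {s0}
Sat(AX (AG (EF ((q ∨ a) ∧ (q ∧ r))))) = {s : every successor in {s0}} = {s0}
|Sat(AX (AG (EF ((q ∨ a) ∧ (q ∧ r)))))| = |{s0}| = 1.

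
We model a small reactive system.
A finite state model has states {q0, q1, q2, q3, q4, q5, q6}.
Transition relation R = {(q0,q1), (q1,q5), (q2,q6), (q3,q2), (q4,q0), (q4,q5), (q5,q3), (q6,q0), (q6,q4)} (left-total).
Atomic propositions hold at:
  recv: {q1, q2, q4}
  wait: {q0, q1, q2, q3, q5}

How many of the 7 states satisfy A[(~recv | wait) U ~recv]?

Sat(~recv) = {q0, q3, q5, q6}
Sat(~recv | wait) = {q0, q1, q2, q3, q5, q6}
A[(~recv | wait) U ~recv]: least fixpoint, start Z0 = Sat(~recv) = {q0, q3, q5, q6}, add states in Sat(~recv | wait) with every successor in Z. Z1 = {q0, q1, q2, q3, q5, q6}; fixed.
Sat(A[(~recv | wait) U ~recv]) = {q0, q1, q2, q3, q5, q6}
|Sat(A[(~recv | wait) U ~recv])| = |{q0, q1, q2, q3, q5, q6}| = 6.

6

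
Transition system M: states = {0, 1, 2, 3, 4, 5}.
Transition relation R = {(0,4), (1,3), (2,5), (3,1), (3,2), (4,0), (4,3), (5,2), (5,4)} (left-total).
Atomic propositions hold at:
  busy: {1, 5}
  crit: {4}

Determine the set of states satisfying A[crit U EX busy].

Sat(EX busy) = {s : some successor in {1, 5}} = {2, 3}
A[crit U EX busy]: least fixpoint, start Z0 = Sat(EX busy) = {2, 3}, add states in Sat(crit) with every successor in Z. Already a fixed point.
Sat(A[crit U EX busy]) = {2, 3}

{2, 3}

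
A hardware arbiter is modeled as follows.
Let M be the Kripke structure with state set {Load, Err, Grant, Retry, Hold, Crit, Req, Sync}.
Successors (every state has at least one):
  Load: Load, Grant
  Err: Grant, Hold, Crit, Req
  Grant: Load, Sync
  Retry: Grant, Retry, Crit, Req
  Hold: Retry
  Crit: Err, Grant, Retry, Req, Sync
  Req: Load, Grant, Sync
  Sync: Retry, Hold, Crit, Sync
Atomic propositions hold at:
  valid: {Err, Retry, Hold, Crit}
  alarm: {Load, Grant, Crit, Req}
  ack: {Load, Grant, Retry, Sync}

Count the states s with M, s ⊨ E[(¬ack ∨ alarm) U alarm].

5

Sat(¬ack) = {Err, Hold, Crit, Req}
Sat(¬ack ∨ alarm) = {Load, Err, Grant, Hold, Crit, Req}
E[(¬ack ∨ alarm) U alarm]: least fixpoint, start Z0 = Sat(alarm) = {Load, Grant, Crit, Req}, add states in Sat(¬ack ∨ alarm) with some successor in Z. Z1 = {Load, Err, Grant, Crit, Req}; fixed.
Sat(E[(¬ack ∨ alarm) U alarm]) = {Load, Err, Grant, Crit, Req}
|Sat(E[(¬ack ∨ alarm) U alarm])| = |{Load, Err, Grant, Crit, Req}| = 5.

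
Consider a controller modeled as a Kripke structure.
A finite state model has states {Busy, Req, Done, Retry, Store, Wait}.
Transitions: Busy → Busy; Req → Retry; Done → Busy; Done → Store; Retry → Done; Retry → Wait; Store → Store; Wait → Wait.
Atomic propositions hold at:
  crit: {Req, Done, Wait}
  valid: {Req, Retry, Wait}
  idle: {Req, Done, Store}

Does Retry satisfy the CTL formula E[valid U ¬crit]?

Sat(¬crit) = {Busy, Retry, Store}
E[valid U ¬crit]: least fixpoint, start Z0 = Sat(¬crit) = {Busy, Retry, Store}, add states in Sat(valid) with some successor in Z. Z1 = {Busy, Req, Retry, Store}; fixed.
Sat(E[valid U ¬crit]) = {Busy, Req, Retry, Store}
Retry ∈ Sat(E[valid U ¬crit]) = {Busy, Req, Retry, Store}, so the formula holds at Retry.

Yes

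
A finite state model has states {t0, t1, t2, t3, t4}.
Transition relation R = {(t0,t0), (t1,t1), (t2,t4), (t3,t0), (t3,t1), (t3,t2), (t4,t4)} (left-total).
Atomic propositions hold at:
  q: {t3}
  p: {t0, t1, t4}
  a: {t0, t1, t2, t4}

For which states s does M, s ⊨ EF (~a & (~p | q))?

Sat(~a) = {t3}
Sat(~p) = {t2, t3}
Sat(~p | q) = {t2, t3}
Sat(~a & (~p | q)) = {t3}
EF (~a & (~p | q)): least fixpoint, start Z0 = {t3}, add states with some successor in Z. Already a fixed point.
Sat(EF (~a & (~p | q))) = {t3}

{t3}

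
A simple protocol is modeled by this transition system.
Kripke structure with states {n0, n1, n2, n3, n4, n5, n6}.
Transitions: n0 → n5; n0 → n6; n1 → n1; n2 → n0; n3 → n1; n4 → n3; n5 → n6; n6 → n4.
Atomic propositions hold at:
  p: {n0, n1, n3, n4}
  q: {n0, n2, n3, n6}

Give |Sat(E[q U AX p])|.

Sat(AX p) = {s : every successor in {n0, n1, n3, n4}} = {n1, n2, n3, n4, n6}
E[q U AX p]: least fixpoint, start Z0 = Sat(AX p) = {n1, n2, n3, n4, n6}, add states in Sat(q) with some successor in Z. Z1 = {n0, n1, n2, n3, n4, n6}; fixed.
Sat(E[q U AX p]) = {n0, n1, n2, n3, n4, n6}
|Sat(E[q U AX p])| = |{n0, n1, n2, n3, n4, n6}| = 6.

6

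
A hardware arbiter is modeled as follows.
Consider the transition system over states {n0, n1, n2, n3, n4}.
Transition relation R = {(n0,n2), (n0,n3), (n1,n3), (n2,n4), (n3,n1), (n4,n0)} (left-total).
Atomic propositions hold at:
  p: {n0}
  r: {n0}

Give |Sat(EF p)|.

EF p: least fixpoint, start Z0 = {n0}, add states with some successor in Z. Z1 = {n0, n4}; Z2 = {n0, n2, n4}; fixed.
Sat(EF p) = {n0, n2, n4}
|Sat(EF p)| = |{n0, n2, n4}| = 3.

3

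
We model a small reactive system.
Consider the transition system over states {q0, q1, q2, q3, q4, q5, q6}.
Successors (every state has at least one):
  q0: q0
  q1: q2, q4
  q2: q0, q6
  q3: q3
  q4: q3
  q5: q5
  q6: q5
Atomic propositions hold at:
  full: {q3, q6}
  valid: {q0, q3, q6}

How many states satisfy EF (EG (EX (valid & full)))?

3

Sat(valid & full) = {q3, q6}
Sat(EX (valid & full)) = {s : some successor in {q3, q6}} = {q2, q3, q4}
EG (EX (valid & full)): greatest fixpoint, start Z0 = {q2, q3, q4}, keep only states in Sat with some successor in Z. Z1 = {q3, q4}; fixed.
Sat(EG (EX (valid & full))) = {q3, q4}
EF (EG (EX (valid & full))): least fixpoint, start Z0 = {q3, q4}, add states with some successor in Z. Z1 = {q1, q3, q4}; fixed.
Sat(EF (EG (EX (valid & full)))) = {q1, q3, q4}
|Sat(EF (EG (EX (valid & full))))| = |{q1, q3, q4}| = 3.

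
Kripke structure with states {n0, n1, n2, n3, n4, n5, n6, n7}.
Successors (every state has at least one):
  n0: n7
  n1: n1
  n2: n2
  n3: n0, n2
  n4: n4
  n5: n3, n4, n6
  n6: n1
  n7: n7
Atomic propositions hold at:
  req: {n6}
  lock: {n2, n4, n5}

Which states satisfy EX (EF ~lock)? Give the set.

Sat(~lock) = {n0, n1, n3, n6, n7}
EF ~lock: least fixpoint, start Z0 = {n0, n1, n3, n6, n7}, add states with some successor in Z. Z1 = {n0, n1, n3, n5, n6, n7}; fixed.
Sat(EF ~lock) = {n0, n1, n3, n5, n6, n7}
Sat(EX (EF ~lock)) = {s : some successor in {n0, n1, n3, n5, n6, n7}} = {n0, n1, n3, n5, n6, n7}

{n0, n1, n3, n5, n6, n7}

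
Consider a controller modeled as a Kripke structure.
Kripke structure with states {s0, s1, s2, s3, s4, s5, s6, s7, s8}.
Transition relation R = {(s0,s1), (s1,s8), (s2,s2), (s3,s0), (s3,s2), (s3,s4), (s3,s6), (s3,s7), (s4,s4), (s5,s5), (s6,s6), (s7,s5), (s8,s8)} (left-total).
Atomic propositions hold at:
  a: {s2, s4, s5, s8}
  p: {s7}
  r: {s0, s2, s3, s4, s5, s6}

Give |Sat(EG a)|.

EG a: greatest fixpoint, start Z0 = {s2, s4, s5, s8}, keep only states in Sat with some successor in Z. Already a fixed point.
Sat(EG a) = {s2, s4, s5, s8}
|Sat(EG a)| = |{s2, s4, s5, s8}| = 4.

4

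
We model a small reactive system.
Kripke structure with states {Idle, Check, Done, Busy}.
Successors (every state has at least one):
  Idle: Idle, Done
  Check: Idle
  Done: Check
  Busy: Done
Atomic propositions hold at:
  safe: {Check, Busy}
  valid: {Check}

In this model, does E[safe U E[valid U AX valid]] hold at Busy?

Sat(AX valid) = {s : every successor in {Check}} = {Done}
E[valid U AX valid]: least fixpoint, start Z0 = Sat(AX valid) = {Done}, add states in Sat(valid) with some successor in Z. Already a fixed point.
Sat(E[valid U AX valid]) = {Done}
E[safe U E[valid U AX valid]]: least fixpoint, start Z0 = Sat(E[valid U AX valid]) = {Done}, add states in Sat(safe) with some successor in Z. Z1 = {Done, Busy}; fixed.
Sat(E[safe U E[valid U AX valid]]) = {Done, Busy}
Busy ∈ Sat(E[safe U E[valid U AX valid]]) = {Done, Busy}, so the formula holds at Busy.

Yes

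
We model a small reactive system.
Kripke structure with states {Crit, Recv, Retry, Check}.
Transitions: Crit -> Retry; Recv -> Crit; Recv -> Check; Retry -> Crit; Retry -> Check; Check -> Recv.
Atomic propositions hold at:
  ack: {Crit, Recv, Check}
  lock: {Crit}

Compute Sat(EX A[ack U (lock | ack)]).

{Recv, Retry, Check}

Sat(lock | ack) = {Crit, Recv, Check}
A[ack U (lock | ack)]: least fixpoint, start Z0 = Sat((lock | ack)) = {Crit, Recv, Check}, add states in Sat(ack) with every successor in Z. Already a fixed point.
Sat(A[ack U (lock | ack)]) = {Crit, Recv, Check}
Sat(EX A[ack U (lock | ack)]) = {s : some successor in {Crit, Recv, Check}} = {Recv, Retry, Check}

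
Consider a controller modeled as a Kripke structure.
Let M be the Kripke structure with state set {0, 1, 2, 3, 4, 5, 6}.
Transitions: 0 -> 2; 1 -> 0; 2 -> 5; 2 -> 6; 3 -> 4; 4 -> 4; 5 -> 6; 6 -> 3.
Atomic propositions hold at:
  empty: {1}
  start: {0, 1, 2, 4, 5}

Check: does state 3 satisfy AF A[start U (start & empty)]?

No

Sat(start & empty) = {1}
A[start U (start & empty)]: least fixpoint, start Z0 = Sat((start & empty)) = {1}, add states in Sat(start) with every successor in Z. Already a fixed point.
Sat(A[start U (start & empty)]) = {1}
AF A[start U (start & empty)]: least fixpoint, start Z0 = {1}, add states with every successor in Z. Already a fixed point.
Sat(AF A[start U (start & empty)]) = {1}
3 ∉ Sat(AF A[start U (start & empty)]) = {1}, so the formula does not hold at 3.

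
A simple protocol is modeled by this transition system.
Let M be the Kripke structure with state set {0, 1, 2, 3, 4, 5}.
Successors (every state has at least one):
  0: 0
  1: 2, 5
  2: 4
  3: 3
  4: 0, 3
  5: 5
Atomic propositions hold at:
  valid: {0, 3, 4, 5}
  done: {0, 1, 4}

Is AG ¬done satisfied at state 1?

No

Sat(¬done) = {2, 3, 5}
AG ¬done: greatest fixpoint, start Z0 = {2, 3, 5}, keep only states in Sat with every successor in Z. Z1 = {3, 5}; fixed.
Sat(AG ¬done) = {3, 5}
1 ∉ Sat(AG ¬done) = {3, 5}, so the formula does not hold at 1.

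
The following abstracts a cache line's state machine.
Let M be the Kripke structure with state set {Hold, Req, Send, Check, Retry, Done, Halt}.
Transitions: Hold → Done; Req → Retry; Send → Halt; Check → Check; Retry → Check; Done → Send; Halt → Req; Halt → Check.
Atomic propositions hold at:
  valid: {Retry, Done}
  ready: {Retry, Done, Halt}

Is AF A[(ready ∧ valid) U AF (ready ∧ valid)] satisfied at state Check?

No

Sat(ready ∧ valid) = {Retry, Done}
AF (ready ∧ valid): least fixpoint, start Z0 = {Retry, Done}, add states with every successor in Z. Z1 = {Hold, Req, Retry, Done}; fixed.
Sat(AF (ready ∧ valid)) = {Hold, Req, Retry, Done}
A[(ready ∧ valid) U AF (ready ∧ valid)]: least fixpoint, start Z0 = Sat(AF (ready ∧ valid)) = {Hold, Req, Retry, Done}, add states in Sat(ready ∧ valid) with every successor in Z. Already a fixed point.
Sat(A[(ready ∧ valid) U AF (ready ∧ valid)]) = {Hold, Req, Retry, Done}
AF A[(ready ∧ valid) U AF (ready ∧ valid)]: least fixpoint, start Z0 = {Hold, Req, Retry, Done}, add states with every successor in Z. Already a fixed point.
Sat(AF A[(ready ∧ valid) U AF (ready ∧ valid)]) = {Hold, Req, Retry, Done}
Check ∉ Sat(AF A[(ready ∧ valid) U AF (ready ∧ valid)]) = {Hold, Req, Retry, Done}, so the formula does not hold at Check.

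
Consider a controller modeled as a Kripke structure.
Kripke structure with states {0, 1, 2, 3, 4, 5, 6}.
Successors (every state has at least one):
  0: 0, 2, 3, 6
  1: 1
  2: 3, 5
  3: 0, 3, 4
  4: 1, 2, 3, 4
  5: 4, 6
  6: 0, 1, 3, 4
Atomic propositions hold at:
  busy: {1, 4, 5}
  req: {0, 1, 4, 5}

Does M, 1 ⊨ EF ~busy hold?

No

Sat(~busy) = {0, 2, 3, 6}
EF ~busy: least fixpoint, start Z0 = {0, 2, 3, 6}, add states with some successor in Z. Z1 = {0, 2, 3, 4, 5, 6}; fixed.
Sat(EF ~busy) = {0, 2, 3, 4, 5, 6}
1 ∉ Sat(EF ~busy) = {0, 2, 3, 4, 5, 6}, so the formula does not hold at 1.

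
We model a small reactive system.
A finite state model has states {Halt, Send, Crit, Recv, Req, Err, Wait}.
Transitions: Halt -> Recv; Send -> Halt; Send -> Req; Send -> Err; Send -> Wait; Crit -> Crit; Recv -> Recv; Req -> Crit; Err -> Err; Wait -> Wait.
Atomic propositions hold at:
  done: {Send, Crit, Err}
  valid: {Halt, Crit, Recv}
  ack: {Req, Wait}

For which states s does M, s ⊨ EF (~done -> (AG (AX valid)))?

{Halt, Send, Crit, Recv, Req, Err}

Sat(~done) = {Halt, Recv, Req, Wait}
Sat(AX valid) = {s : every successor in {Halt, Crit, Recv}} = {Halt, Crit, Recv, Req}
AG (AX valid): greatest fixpoint, start Z0 = {Halt, Crit, Recv, Req}, keep only states in Sat with every successor in Z. Already a fixed point.
Sat(AG (AX valid)) = {Halt, Crit, Recv, Req}
Sat(~done -> (AG (AX valid))) = {Halt, Send, Crit, Recv, Req, Err}
EF (~done -> (AG (AX valid))): least fixpoint, start Z0 = {Halt, Send, Crit, Recv, Req, Err}, add states with some successor in Z. Already a fixed point.
Sat(EF (~done -> (AG (AX valid)))) = {Halt, Send, Crit, Recv, Req, Err}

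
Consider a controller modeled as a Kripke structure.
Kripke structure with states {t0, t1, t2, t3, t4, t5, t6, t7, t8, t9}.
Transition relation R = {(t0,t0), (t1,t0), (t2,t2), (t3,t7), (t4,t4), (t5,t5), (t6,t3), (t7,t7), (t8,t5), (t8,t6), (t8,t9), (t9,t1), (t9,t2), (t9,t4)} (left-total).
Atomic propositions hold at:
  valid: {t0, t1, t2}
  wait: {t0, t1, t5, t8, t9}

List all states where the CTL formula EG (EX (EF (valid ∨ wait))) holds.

{t0, t1, t2, t5, t8, t9}

Sat(valid ∨ wait) = {t0, t1, t2, t5, t8, t9}
EF (valid ∨ wait): least fixpoint, start Z0 = {t0, t1, t2, t5, t8, t9}, add states with some successor in Z. Already a fixed point.
Sat(EF (valid ∨ wait)) = {t0, t1, t2, t5, t8, t9}
Sat(EX (EF (valid ∨ wait))) = {s : some successor in {t0, t1, t2, t5, t8, t9}} = {t0, t1, t2, t5, t8, t9}
EG (EX (EF (valid ∨ wait))): greatest fixpoint, start Z0 = {t0, t1, t2, t5, t8, t9}, keep only states in Sat with some successor in Z. Already a fixed point.
Sat(EG (EX (EF (valid ∨ wait)))) = {t0, t1, t2, t5, t8, t9}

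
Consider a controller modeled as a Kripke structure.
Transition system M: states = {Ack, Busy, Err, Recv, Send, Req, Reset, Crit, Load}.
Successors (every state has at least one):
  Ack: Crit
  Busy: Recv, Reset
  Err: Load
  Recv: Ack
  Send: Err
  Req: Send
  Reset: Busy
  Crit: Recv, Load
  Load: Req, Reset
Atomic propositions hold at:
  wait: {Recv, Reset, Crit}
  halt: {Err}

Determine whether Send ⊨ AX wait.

No

Sat(AX wait) = {s : every successor in {Recv, Reset, Crit}} = {Ack, Busy}
Send ∉ Sat(AX wait) = {Ack, Busy}, so the formula does not hold at Send.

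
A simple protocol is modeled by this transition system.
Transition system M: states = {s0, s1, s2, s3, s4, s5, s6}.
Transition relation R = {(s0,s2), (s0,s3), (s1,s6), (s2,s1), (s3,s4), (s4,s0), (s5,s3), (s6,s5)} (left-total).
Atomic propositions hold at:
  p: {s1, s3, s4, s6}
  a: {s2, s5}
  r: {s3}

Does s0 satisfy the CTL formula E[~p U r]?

Yes

Sat(~p) = {s0, s2, s5}
E[~p U r]: least fixpoint, start Z0 = Sat(r) = {s3}, add states in Sat(~p) with some successor in Z. Z1 = {s0, s3, s5}; fixed.
Sat(E[~p U r]) = {s0, s3, s5}
s0 ∈ Sat(E[~p U r]) = {s0, s3, s5}, so the formula holds at s0.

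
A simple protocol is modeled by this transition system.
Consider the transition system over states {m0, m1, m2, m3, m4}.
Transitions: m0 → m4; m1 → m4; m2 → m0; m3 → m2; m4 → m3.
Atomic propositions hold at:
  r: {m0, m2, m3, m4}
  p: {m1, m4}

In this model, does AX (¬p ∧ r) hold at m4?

Yes

Sat(¬p) = {m0, m2, m3}
Sat(¬p ∧ r) = {m0, m2, m3}
Sat(AX (¬p ∧ r)) = {s : every successor in {m0, m2, m3}} = {m2, m3, m4}
m4 ∈ Sat(AX (¬p ∧ r)) = {m2, m3, m4}, so the formula holds at m4.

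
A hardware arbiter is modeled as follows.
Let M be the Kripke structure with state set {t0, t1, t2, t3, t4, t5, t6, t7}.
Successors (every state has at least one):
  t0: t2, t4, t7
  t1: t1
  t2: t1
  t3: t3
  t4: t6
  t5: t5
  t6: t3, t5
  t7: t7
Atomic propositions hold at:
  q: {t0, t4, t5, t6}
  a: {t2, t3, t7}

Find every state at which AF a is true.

AF a: least fixpoint, start Z0 = {t2, t3, t7}, add states with every successor in Z. Already a fixed point.
Sat(AF a) = {t2, t3, t7}

{t2, t3, t7}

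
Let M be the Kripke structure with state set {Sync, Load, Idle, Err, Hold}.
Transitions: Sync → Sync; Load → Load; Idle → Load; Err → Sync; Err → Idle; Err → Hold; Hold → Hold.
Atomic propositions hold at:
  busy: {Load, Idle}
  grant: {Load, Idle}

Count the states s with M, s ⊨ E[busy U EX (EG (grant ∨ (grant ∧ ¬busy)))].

3

Sat(¬busy) = {Sync, Err, Hold}
Sat(grant ∧ ¬busy) = ∅
Sat(grant ∨ (grant ∧ ¬busy)) = {Load, Idle}
EG (grant ∨ (grant ∧ ¬busy)): greatest fixpoint, start Z0 = {Load, Idle}, keep only states in Sat with some successor in Z. Already a fixed point.
Sat(EG (grant ∨ (grant ∧ ¬busy))) = {Load, Idle}
Sat(EX (EG (grant ∨ (grant ∧ ¬busy)))) = {s : some successor in {Load, Idle}} = {Load, Idle, Err}
E[busy U EX (EG (grant ∨ (grant ∧ ¬busy)))]: least fixpoint, start Z0 = Sat(EX (EG (grant ∨ (grant ∧ ¬busy)))) = {Load, Idle, Err}, add states in Sat(busy) with some successor in Z. Already a fixed point.
Sat(E[busy U EX (EG (grant ∨ (grant ∧ ¬busy)))]) = {Load, Idle, Err}
|Sat(E[busy U EX (EG (grant ∨ (grant ∧ ¬busy)))])| = |{Load, Idle, Err}| = 3.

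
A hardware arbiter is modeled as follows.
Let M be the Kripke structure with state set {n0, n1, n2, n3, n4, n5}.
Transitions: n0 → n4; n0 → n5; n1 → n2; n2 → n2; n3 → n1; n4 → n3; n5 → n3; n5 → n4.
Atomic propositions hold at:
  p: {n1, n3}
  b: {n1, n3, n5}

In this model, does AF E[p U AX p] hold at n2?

No

Sat(AX p) = {s : every successor in {n1, n3}} = {n3, n4}
E[p U AX p]: least fixpoint, start Z0 = Sat(AX p) = {n3, n4}, add states in Sat(p) with some successor in Z. Already a fixed point.
Sat(E[p U AX p]) = {n3, n4}
AF E[p U AX p]: least fixpoint, start Z0 = {n3, n4}, add states with every successor in Z. Z1 = {n3, n4, n5}; Z2 = {n0, n3, n4, n5}; fixed.
Sat(AF E[p U AX p]) = {n0, n3, n4, n5}
n2 ∉ Sat(AF E[p U AX p]) = {n0, n3, n4, n5}, so the formula does not hold at n2.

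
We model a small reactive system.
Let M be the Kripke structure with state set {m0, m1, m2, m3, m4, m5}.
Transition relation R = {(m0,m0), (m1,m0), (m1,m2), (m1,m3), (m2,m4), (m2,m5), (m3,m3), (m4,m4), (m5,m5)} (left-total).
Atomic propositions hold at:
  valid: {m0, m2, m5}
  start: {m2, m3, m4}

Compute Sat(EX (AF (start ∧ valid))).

{m1}

Sat(start ∧ valid) = {m2}
AF (start ∧ valid): least fixpoint, start Z0 = {m2}, add states with every successor in Z. Already a fixed point.
Sat(AF (start ∧ valid)) = {m2}
Sat(EX (AF (start ∧ valid))) = {s : some successor in {m2}} = {m1}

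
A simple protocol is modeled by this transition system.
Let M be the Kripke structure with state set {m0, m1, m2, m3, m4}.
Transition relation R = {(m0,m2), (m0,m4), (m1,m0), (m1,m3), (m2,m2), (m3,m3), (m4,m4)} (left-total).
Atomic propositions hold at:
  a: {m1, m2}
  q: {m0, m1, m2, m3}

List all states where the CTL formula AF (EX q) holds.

{m0, m1, m2, m3}

Sat(EX q) = {s : some successor in {m0, m1, m2, m3}} = {m0, m1, m2, m3}
AF (EX q): least fixpoint, start Z0 = {m0, m1, m2, m3}, add states with every successor in Z. Already a fixed point.
Sat(AF (EX q)) = {m0, m1, m2, m3}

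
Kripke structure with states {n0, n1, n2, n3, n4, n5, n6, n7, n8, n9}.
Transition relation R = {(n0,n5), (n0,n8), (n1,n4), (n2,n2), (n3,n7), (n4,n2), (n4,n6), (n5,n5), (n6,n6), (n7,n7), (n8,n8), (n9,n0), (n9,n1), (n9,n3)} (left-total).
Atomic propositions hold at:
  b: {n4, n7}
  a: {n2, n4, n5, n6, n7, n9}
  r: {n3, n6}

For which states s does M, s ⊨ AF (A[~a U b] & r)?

{n3}

Sat(~a) = {n0, n1, n3, n8}
A[~a U b]: least fixpoint, start Z0 = Sat(b) = {n4, n7}, add states in Sat(~a) with every successor in Z. Z1 = {n1, n3, n4, n7}; fixed.
Sat(A[~a U b]) = {n1, n3, n4, n7}
Sat(A[~a U b] & r) = {n3}
AF (A[~a U b] & r): least fixpoint, start Z0 = {n3}, add states with every successor in Z. Already a fixed point.
Sat(AF (A[~a U b] & r)) = {n3}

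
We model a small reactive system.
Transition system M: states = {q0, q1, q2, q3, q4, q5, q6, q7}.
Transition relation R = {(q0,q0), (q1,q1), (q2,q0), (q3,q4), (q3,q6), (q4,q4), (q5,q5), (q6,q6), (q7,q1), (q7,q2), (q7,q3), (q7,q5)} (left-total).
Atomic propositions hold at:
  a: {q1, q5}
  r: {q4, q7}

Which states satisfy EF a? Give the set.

EF a: least fixpoint, start Z0 = {q1, q5}, add states with some successor in Z. Z1 = {q1, q5, q7}; fixed.
Sat(EF a) = {q1, q5, q7}

{q1, q5, q7}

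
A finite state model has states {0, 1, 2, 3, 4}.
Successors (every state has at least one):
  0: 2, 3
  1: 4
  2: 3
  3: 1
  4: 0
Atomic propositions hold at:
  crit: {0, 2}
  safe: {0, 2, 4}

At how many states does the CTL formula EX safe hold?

Sat(EX safe) = {s : some successor in {0, 2, 4}} = {0, 1, 4}
|Sat(EX safe)| = |{0, 1, 4}| = 3.

3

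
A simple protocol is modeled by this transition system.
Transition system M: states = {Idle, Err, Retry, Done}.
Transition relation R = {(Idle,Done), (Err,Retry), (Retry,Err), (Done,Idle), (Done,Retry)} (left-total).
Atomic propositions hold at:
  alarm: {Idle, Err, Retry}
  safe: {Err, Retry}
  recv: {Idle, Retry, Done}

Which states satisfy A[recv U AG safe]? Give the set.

AG safe: greatest fixpoint, start Z0 = {Err, Retry}, keep only states in Sat with every successor in Z. Already a fixed point.
Sat(AG safe) = {Err, Retry}
A[recv U AG safe]: least fixpoint, start Z0 = Sat(AG safe) = {Err, Retry}, add states in Sat(recv) with every successor in Z. Already a fixed point.
Sat(A[recv U AG safe]) = {Err, Retry}

{Err, Retry}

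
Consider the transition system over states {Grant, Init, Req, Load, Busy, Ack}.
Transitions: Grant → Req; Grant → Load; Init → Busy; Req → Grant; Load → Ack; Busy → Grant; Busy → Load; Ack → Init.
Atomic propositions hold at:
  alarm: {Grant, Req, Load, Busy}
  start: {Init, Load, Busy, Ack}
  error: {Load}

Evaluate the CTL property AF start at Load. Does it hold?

AF start: least fixpoint, start Z0 = {Init, Load, Busy, Ack}, add states with every successor in Z. Already a fixed point.
Sat(AF start) = {Init, Load, Busy, Ack}
Load ∈ Sat(AF start) = {Init, Load, Busy, Ack}, so the formula holds at Load.

Yes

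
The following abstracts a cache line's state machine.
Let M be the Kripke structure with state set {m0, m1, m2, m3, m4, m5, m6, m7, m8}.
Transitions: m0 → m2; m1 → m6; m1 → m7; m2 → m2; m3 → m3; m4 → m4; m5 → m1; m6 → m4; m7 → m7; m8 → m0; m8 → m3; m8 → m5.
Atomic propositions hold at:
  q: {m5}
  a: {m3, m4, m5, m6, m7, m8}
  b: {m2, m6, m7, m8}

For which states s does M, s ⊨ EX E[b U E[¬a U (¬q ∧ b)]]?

{m0, m1, m2, m5, m7, m8}

Sat(¬a) = {m0, m1, m2}
Sat(¬q) = {m0, m1, m2, m3, m4, m6, m7, m8}
Sat(¬q ∧ b) = {m2, m6, m7, m8}
E[¬a U (¬q ∧ b)]: least fixpoint, start Z0 = Sat((¬q ∧ b)) = {m2, m6, m7, m8}, add states in Sat(¬a) with some successor in Z. Z1 = {m0, m1, m2, m6, m7, m8}; fixed.
Sat(E[¬a U (¬q ∧ b)]) = {m0, m1, m2, m6, m7, m8}
E[b U E[¬a U (¬q ∧ b)]]: least fixpoint, start Z0 = Sat(E[¬a U (¬q ∧ b)]) = {m0, m1, m2, m6, m7, m8}, add states in Sat(b) with some successor in Z. Already a fixed point.
Sat(E[b U E[¬a U (¬q ∧ b)]]) = {m0, m1, m2, m6, m7, m8}
Sat(EX E[b U E[¬a U (¬q ∧ b)]]) = {s : some successor in {m0, m1, m2, m6, m7, m8}} = {m0, m1, m2, m5, m7, m8}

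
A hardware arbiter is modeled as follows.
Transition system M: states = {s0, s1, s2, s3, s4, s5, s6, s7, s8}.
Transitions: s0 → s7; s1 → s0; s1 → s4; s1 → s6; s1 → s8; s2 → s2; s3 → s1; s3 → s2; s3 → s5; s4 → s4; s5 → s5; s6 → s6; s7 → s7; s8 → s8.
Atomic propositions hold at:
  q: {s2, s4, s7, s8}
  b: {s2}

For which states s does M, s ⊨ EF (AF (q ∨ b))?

{s0, s1, s2, s3, s4, s7, s8}

Sat(q ∨ b) = {s2, s4, s7, s8}
AF (q ∨ b): least fixpoint, start Z0 = {s2, s4, s7, s8}, add states with every successor in Z. Z1 = {s0, s2, s4, s7, s8}; fixed.
Sat(AF (q ∨ b)) = {s0, s2, s4, s7, s8}
EF (AF (q ∨ b)): least fixpoint, start Z0 = {s0, s2, s4, s7, s8}, add states with some successor in Z. Z1 = {s0, s1, s2, s3, s4, s7, s8}; fixed.
Sat(EF (AF (q ∨ b))) = {s0, s1, s2, s3, s4, s7, s8}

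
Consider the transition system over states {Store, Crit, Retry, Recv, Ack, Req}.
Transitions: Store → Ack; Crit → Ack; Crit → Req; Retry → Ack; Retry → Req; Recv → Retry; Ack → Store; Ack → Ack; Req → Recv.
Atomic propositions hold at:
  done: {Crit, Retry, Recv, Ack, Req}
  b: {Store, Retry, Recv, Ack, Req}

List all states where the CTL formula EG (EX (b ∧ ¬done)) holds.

{Ack}

Sat(¬done) = {Store}
Sat(b ∧ ¬done) = {Store}
Sat(EX (b ∧ ¬done)) = {s : some successor in {Store}} = {Ack}
EG (EX (b ∧ ¬done)): greatest fixpoint, start Z0 = {Ack}, keep only states in Sat with some successor in Z. Already a fixed point.
Sat(EG (EX (b ∧ ¬done))) = {Ack}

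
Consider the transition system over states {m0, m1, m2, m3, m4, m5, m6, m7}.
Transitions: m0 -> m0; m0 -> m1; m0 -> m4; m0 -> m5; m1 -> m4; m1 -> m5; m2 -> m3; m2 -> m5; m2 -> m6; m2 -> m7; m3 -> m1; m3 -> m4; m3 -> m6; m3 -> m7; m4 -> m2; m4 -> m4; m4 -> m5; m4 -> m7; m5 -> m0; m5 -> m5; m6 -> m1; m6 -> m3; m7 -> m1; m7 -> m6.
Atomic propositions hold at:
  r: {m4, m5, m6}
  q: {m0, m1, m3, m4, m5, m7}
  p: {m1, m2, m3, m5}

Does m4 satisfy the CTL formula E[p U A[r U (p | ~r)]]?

No

Sat(~r) = {m0, m1, m2, m3, m7}
Sat(p | ~r) = {m0, m1, m2, m3, m5, m7}
A[r U (p | ~r)]: least fixpoint, start Z0 = Sat((p | ~r)) = {m0, m1, m2, m3, m5, m7}, add states in Sat(r) with every successor in Z. Z1 = {m0, m1, m2, m3, m5, m6, m7}; fixed.
Sat(A[r U (p | ~r)]) = {m0, m1, m2, m3, m5, m6, m7}
E[p U A[r U (p | ~r)]]: least fixpoint, start Z0 = Sat(A[r U (p | ~r)]) = {m0, m1, m2, m3, m5, m6, m7}, add states in Sat(p) with some successor in Z. Already a fixed point.
Sat(E[p U A[r U (p | ~r)]]) = {m0, m1, m2, m3, m5, m6, m7}
m4 ∉ Sat(E[p U A[r U (p | ~r)]]) = {m0, m1, m2, m3, m5, m6, m7}, so the formula does not hold at m4.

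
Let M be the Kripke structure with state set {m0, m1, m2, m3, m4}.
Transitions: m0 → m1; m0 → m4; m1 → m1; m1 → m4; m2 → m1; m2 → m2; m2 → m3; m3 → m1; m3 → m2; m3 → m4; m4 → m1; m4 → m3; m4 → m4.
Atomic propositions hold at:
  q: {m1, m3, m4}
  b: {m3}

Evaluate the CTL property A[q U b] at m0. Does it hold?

A[q U b]: least fixpoint, start Z0 = Sat(b) = {m3}, add states in Sat(q) with every successor in Z. Already a fixed point.
Sat(A[q U b]) = {m3}
m0 ∉ Sat(A[q U b]) = {m3}, so the formula does not hold at m0.

No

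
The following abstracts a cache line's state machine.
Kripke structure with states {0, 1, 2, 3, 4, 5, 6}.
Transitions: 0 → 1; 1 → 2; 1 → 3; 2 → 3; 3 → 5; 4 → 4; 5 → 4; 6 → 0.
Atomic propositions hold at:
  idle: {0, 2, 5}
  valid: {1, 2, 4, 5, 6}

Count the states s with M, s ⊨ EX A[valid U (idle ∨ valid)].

6

Sat(idle ∨ valid) = {0, 1, 2, 4, 5, 6}
A[valid U (idle ∨ valid)]: least fixpoint, start Z0 = Sat((idle ∨ valid)) = {0, 1, 2, 4, 5, 6}, add states in Sat(valid) with every successor in Z. Already a fixed point.
Sat(A[valid U (idle ∨ valid)]) = {0, 1, 2, 4, 5, 6}
Sat(EX A[valid U (idle ∨ valid)]) = {s : some successor in {0, 1, 2, 4, 5, 6}} = {0, 1, 3, 4, 5, 6}
|Sat(EX A[valid U (idle ∨ valid)])| = |{0, 1, 3, 4, 5, 6}| = 6.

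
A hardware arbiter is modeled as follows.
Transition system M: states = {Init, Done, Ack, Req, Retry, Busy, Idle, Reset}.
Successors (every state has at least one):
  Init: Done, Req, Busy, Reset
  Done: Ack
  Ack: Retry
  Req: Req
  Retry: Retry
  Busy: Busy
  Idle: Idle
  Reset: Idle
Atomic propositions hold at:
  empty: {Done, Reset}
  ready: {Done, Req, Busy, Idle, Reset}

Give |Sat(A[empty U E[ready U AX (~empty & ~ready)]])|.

3

Sat(~empty) = {Init, Ack, Req, Retry, Busy, Idle}
Sat(~ready) = {Init, Ack, Retry}
Sat(~empty & ~ready) = {Init, Ack, Retry}
Sat(AX (~empty & ~ready)) = {s : every successor in {Init, Ack, Retry}} = {Done, Ack, Retry}
E[ready U AX (~empty & ~ready)]: least fixpoint, start Z0 = Sat(AX (~empty & ~ready)) = {Done, Ack, Retry}, add states in Sat(ready) with some successor in Z. Already a fixed point.
Sat(E[ready U AX (~empty & ~ready)]) = {Done, Ack, Retry}
A[empty U E[ready U AX (~empty & ~ready)]]: least fixpoint, start Z0 = Sat(E[ready U AX (~empty & ~ready)]) = {Done, Ack, Retry}, add states in Sat(empty) with every successor in Z. Already a fixed point.
Sat(A[empty U E[ready U AX (~empty & ~ready)]]) = {Done, Ack, Retry}
|Sat(A[empty U E[ready U AX (~empty & ~ready)]])| = |{Done, Ack, Retry}| = 3.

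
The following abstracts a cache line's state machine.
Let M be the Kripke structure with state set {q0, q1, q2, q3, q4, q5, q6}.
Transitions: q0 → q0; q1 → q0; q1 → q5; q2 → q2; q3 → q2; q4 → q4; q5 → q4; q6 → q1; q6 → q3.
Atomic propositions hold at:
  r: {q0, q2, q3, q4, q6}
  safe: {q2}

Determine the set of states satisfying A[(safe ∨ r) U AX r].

Sat(safe ∨ r) = {q0, q2, q3, q4, q6}
Sat(AX r) = {s : every successor in {q0, q2, q3, q4, q6}} = {q0, q2, q3, q4, q5}
A[(safe ∨ r) U AX r]: least fixpoint, start Z0 = Sat(AX r) = {q0, q2, q3, q4, q5}, add states in Sat(safe ∨ r) with every successor in Z. Already a fixed point.
Sat(A[(safe ∨ r) U AX r]) = {q0, q2, q3, q4, q5}

{q0, q2, q3, q4, q5}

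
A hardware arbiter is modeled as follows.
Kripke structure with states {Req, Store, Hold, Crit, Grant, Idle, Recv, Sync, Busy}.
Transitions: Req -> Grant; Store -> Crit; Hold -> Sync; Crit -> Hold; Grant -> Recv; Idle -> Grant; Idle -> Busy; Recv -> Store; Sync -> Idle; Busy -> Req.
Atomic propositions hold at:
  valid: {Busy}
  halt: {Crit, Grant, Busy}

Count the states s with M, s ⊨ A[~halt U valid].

1

Sat(~halt) = {Req, Store, Hold, Idle, Recv, Sync}
A[~halt U valid]: least fixpoint, start Z0 = Sat(valid) = {Busy}, add states in Sat(~halt) with every successor in Z. Already a fixed point.
Sat(A[~halt U valid]) = {Busy}
|Sat(A[~halt U valid])| = |{Busy}| = 1.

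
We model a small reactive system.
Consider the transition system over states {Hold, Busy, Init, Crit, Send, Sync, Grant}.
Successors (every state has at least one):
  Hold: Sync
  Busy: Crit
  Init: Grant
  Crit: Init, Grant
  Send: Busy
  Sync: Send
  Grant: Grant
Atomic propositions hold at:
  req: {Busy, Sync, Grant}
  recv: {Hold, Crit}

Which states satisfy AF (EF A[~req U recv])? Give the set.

Sat(~req) = {Hold, Init, Crit, Send}
A[~req U recv]: least fixpoint, start Z0 = Sat(recv) = {Hold, Crit}, add states in Sat(~req) with every successor in Z. Already a fixed point.
Sat(A[~req U recv]) = {Hold, Crit}
EF A[~req U recv]: least fixpoint, start Z0 = {Hold, Crit}, add states with some successor in Z. Z1 = {Hold, Busy, Crit}; Z2 = {Hold, Busy, Crit, Send}; Z3 = {Hold, Busy, Crit, Send, Sync}; fixed.
Sat(EF A[~req U recv]) = {Hold, Busy, Crit, Send, Sync}
AF (EF A[~req U recv]): least fixpoint, start Z0 = {Hold, Busy, Crit, Send, Sync}, add states with every successor in Z. Already a fixed point.
Sat(AF (EF A[~req U recv])) = {Hold, Busy, Crit, Send, Sync}

{Hold, Busy, Crit, Send, Sync}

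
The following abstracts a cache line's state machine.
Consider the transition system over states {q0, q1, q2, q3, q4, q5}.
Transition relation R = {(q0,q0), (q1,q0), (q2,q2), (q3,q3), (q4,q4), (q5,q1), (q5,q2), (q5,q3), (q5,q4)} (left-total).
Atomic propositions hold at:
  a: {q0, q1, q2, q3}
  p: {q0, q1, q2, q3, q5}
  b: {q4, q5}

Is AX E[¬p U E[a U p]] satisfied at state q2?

Sat(¬p) = {q4}
E[a U p]: least fixpoint, start Z0 = Sat(p) = {q0, q1, q2, q3, q5}, add states in Sat(a) with some successor in Z. Already a fixed point.
Sat(E[a U p]) = {q0, q1, q2, q3, q5}
E[¬p U E[a U p]]: least fixpoint, start Z0 = Sat(E[a U p]) = {q0, q1, q2, q3, q5}, add states in Sat(¬p) with some successor in Z. Already a fixed point.
Sat(E[¬p U E[a U p]]) = {q0, q1, q2, q3, q5}
Sat(AX E[¬p U E[a U p]]) = {s : every successor in {q0, q1, q2, q3, q5}} = {q0, q1, q2, q3}
q2 ∈ Sat(AX E[¬p U E[a U p]]) = {q0, q1, q2, q3}, so the formula holds at q2.

Yes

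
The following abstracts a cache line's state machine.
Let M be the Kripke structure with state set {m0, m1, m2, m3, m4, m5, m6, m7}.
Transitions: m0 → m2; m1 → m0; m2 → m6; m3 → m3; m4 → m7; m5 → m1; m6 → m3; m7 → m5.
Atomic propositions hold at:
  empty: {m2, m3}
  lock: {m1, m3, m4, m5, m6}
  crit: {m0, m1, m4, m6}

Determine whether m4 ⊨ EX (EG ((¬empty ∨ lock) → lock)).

No

Sat(¬empty) = {m0, m1, m4, m5, m6, m7}
Sat(¬empty ∨ lock) = {m0, m1, m3, m4, m5, m6, m7}
Sat((¬empty ∨ lock) → lock) = {m1, m2, m3, m4, m5, m6}
EG ((¬empty ∨ lock) → lock): greatest fixpoint, start Z0 = {m1, m2, m3, m4, m5, m6}, keep only states in Sat with some successor in Z. Z1 = {m2, m3, m5, m6}; Z2 = {m2, m3, m6}; fixed.
Sat(EG ((¬empty ∨ lock) → lock)) = {m2, m3, m6}
Sat(EX (EG ((¬empty ∨ lock) → lock))) = {s : some successor in {m2, m3, m6}} = {m0, m2, m3, m6}
m4 ∉ Sat(EX (EG ((¬empty ∨ lock) → lock))) = {m0, m2, m3, m6}, so the formula does not hold at m4.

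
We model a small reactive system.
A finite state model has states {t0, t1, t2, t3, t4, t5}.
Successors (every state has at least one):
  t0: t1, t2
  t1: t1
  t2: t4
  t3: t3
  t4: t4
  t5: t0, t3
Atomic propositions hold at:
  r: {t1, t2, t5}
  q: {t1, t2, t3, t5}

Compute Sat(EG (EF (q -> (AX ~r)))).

Sat(~r) = {t0, t3, t4}
Sat(AX ~r) = {s : every successor in {t0, t3, t4}} = {t2, t3, t4, t5}
Sat(q -> (AX ~r)) = {t0, t2, t3, t4, t5}
EF (q -> (AX ~r)): least fixpoint, start Z0 = {t0, t2, t3, t4, t5}, add states with some successor in Z. Already a fixed point.
Sat(EF (q -> (AX ~r))) = {t0, t2, t3, t4, t5}
EG (EF (q -> (AX ~r))): greatest fixpoint, start Z0 = {t0, t2, t3, t4, t5}, keep only states in Sat with some successor in Z. Already a fixed point.
Sat(EG (EF (q -> (AX ~r)))) = {t0, t2, t3, t4, t5}

{t0, t2, t3, t4, t5}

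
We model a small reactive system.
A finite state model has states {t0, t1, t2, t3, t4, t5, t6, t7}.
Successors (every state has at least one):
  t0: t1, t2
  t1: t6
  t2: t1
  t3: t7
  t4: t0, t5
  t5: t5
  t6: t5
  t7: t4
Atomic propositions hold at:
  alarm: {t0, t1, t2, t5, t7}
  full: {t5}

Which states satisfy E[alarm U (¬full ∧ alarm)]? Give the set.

{t0, t1, t2, t7}

Sat(¬full) = {t0, t1, t2, t3, t4, t6, t7}
Sat(¬full ∧ alarm) = {t0, t1, t2, t7}
E[alarm U (¬full ∧ alarm)]: least fixpoint, start Z0 = Sat((¬full ∧ alarm)) = {t0, t1, t2, t7}, add states in Sat(alarm) with some successor in Z. Already a fixed point.
Sat(E[alarm U (¬full ∧ alarm)]) = {t0, t1, t2, t7}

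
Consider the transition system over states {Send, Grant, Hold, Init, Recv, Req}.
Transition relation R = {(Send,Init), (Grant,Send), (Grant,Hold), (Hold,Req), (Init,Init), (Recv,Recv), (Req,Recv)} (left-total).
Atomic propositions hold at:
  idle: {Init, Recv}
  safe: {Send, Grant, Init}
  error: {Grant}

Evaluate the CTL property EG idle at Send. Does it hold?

EG idle: greatest fixpoint, start Z0 = {Init, Recv}, keep only states in Sat with some successor in Z. Already a fixed point.
Sat(EG idle) = {Init, Recv}
Send ∉ Sat(EG idle) = {Init, Recv}, so the formula does not hold at Send.

No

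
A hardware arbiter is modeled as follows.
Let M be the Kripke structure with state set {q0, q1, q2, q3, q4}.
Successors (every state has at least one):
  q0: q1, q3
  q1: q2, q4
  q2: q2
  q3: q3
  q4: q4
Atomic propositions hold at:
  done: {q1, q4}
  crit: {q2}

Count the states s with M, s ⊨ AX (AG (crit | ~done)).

2

Sat(~done) = {q0, q2, q3}
Sat(crit | ~done) = {q0, q2, q3}
AG (crit | ~done): greatest fixpoint, start Z0 = {q0, q2, q3}, keep only states in Sat with every successor in Z. Z1 = {q2, q3}; fixed.
Sat(AG (crit | ~done)) = {q2, q3}
Sat(AX (AG (crit | ~done))) = {s : every successor in {q2, q3}} = {q2, q3}
|Sat(AX (AG (crit | ~done)))| = |{q2, q3}| = 2.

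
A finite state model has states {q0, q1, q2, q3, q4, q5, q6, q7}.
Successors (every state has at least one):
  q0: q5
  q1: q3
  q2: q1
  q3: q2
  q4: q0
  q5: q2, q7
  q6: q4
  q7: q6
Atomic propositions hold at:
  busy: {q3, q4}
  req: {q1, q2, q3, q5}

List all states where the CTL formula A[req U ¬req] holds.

Sat(¬req) = {q0, q4, q6, q7}
A[req U ¬req]: least fixpoint, start Z0 = Sat(¬req) = {q0, q4, q6, q7}, add states in Sat(req) with every successor in Z. Already a fixed point.
Sat(A[req U ¬req]) = {q0, q4, q6, q7}

{q0, q4, q6, q7}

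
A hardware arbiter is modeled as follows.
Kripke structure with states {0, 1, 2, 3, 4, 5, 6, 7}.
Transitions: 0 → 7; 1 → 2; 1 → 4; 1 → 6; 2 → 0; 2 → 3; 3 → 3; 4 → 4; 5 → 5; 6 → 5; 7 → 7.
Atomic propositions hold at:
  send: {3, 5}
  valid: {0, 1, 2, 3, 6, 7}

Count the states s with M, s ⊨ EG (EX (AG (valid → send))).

Sat(valid → send) = {3, 4, 5}
AG (valid → send): greatest fixpoint, start Z0 = {3, 4, 5}, keep only states in Sat with every successor in Z. Already a fixed point.
Sat(AG (valid → send)) = {3, 4, 5}
Sat(EX (AG (valid → send))) = {s : some successor in {3, 4, 5}} = {1, 2, 3, 4, 5, 6}
EG (EX (AG (valid → send))): greatest fixpoint, start Z0 = {1, 2, 3, 4, 5, 6}, keep only states in Sat with some successor in Z. Already a fixed point.
Sat(EG (EX (AG (valid → send)))) = {1, 2, 3, 4, 5, 6}
|Sat(EG (EX (AG (valid → send))))| = |{1, 2, 3, 4, 5, 6}| = 6.

6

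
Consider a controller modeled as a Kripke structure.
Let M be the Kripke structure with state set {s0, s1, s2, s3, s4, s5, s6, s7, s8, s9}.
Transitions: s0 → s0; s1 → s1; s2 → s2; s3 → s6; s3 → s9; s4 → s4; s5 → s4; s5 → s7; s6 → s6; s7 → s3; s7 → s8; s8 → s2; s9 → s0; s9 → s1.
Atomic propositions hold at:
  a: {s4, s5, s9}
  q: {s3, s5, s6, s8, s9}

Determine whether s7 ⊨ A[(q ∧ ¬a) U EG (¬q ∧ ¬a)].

No

Sat(¬a) = {s0, s1, s2, s3, s6, s7, s8}
Sat(q ∧ ¬a) = {s3, s6, s8}
Sat(¬q) = {s0, s1, s2, s4, s7}
Sat(¬q ∧ ¬a) = {s0, s1, s2, s7}
EG (¬q ∧ ¬a): greatest fixpoint, start Z0 = {s0, s1, s2, s7}, keep only states in Sat with some successor in Z. Z1 = {s0, s1, s2}; fixed.
Sat(EG (¬q ∧ ¬a)) = {s0, s1, s2}
A[(q ∧ ¬a) U EG (¬q ∧ ¬a)]: least fixpoint, start Z0 = Sat(EG (¬q ∧ ¬a)) = {s0, s1, s2}, add states in Sat(q ∧ ¬a) with every successor in Z. Z1 = {s0, s1, s2, s8}; fixed.
Sat(A[(q ∧ ¬a) U EG (¬q ∧ ¬a)]) = {s0, s1, s2, s8}
s7 ∉ Sat(A[(q ∧ ¬a) U EG (¬q ∧ ¬a)]) = {s0, s1, s2, s8}, so the formula does not hold at s7.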